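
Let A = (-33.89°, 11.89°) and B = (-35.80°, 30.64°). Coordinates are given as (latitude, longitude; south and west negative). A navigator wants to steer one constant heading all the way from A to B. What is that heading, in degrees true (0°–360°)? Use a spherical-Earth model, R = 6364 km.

97.1°

Meridional parts: M(φ₁)=-0.6293, M(φ₂)=-0.6700 → ΔM = -0.0406;  Δλ = +0.3272 rad
tan C = Δλ / ΔM = -8.0559 → C = 97.08°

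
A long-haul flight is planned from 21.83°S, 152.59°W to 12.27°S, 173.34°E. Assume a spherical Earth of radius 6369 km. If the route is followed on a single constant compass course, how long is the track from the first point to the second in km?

3769 km

Δψ = ln[tan(π/4+φ₂/2)/tan(π/4+φ₁/2)] = +0.1748;  Δφ = +0.1669 rad,  Δλ = -0.5946 rad
q = Δφ/Δψ = 0.9547
d = R·√(Δφ² + q²Δλ²) = 6369·0.59173 = 3769 km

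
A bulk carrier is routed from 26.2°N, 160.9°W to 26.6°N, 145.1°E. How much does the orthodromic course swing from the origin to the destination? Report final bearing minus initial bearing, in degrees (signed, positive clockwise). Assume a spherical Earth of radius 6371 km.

-25.5°

At departure: θ₁ = atan2(sin Δλ cos φ₂, cos φ₁ sin φ₂ − sin φ₁ cos φ₂ cos Δλ) = 283.20°
At arrival: θ₂ = atan2(sin Δλ cos φ₁, −cos φ₂ sin φ₁ + sin φ₂ cos φ₁ cos Δλ) = 257.67°
Δθ = θ₂ − θ₁ = -25.5°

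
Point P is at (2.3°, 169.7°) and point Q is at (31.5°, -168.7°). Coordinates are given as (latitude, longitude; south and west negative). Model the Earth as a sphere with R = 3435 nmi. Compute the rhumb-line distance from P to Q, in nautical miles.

Rhumb course C = atan2(Δλ, Δψ) with Δψ = ln[tan(π/4+φ₂/2)/tan(π/4+φ₁/2)] = +0.5396, Δλ = +0.3770 → C = 34.94°
d = R·|Δφ| / |cos C| = 3435·0.50964 / 0.81976 = 2136 nmi

2136 nmi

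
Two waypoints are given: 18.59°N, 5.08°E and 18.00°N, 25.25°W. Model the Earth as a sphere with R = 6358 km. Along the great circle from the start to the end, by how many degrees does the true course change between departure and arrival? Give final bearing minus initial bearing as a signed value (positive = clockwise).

-9.7°

At departure: θ₁ = atan2(sin Δλ cos φ₂, cos φ₁ sin φ₂ − sin φ₁ cos φ₂ cos Δλ) = 273.72°
At arrival: θ₂ = atan2(sin Δλ cos φ₁, −cos φ₂ sin φ₁ + sin φ₂ cos φ₁ cos Δλ) = 263.99°
Δθ = θ₂ − θ₁ = -9.7°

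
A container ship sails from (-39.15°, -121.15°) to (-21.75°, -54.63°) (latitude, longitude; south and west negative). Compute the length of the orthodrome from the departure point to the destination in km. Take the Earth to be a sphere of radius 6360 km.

6505 km

Haversine: a = sin²(Δφ/2)+cos φ₁ cos φ₂ sin²(Δλ/2) = 0.23953;  σ = 2·atan2(√a,√(1−a))
σ = 58.605° → d = Rσ = 6360·1.02285 = 6505 km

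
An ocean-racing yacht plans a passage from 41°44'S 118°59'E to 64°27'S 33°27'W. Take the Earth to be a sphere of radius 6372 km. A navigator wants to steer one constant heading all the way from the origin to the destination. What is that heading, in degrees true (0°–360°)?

255.6°

Δψ = ln[tan(π/4+φ₂/2)/tan(π/4+φ₁/2)] = -0.6811
Δλ = -2.6605 rad (taken the short way round)
course = atan2(Δλ, Δψ) = 255.64°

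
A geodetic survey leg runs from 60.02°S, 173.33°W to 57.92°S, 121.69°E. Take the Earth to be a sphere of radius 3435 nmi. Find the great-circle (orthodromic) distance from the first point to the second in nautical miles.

1931 nmi

cos σ = sin φ₁ sin φ₂ + cos φ₁ cos φ₂ cos Δλ
      = sin(-60.02°)sin(-57.92°) + cos(-60.02°)cos(-57.92°)cos(-64.98°) = 0.8462
σ = 32.201° → d = Rσ = 3435·0.56202 = 1931 nmi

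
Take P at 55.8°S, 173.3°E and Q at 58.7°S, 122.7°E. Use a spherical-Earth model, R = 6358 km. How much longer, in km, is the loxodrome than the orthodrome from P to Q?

71 km

Great circle: cos σ = sin φ₁ sin φ₂ + cos φ₁ cos φ₂ cos Δλ,  σ = 0.4689 rad → d_gc = 2981.4 km
Rhumb line: Δψ = -0.0936, q = Δφ/Δψ = 0.5406, d_rh = R√(Δφ²+q²Δλ²) = 3052.7 km
Excess = 3052.7 − 2981.4 = 71.3 ≈ 71 km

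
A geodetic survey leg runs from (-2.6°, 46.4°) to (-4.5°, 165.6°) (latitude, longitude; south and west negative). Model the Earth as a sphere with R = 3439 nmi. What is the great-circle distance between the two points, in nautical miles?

cos σ = sin φ₁ sin φ₂ + cos φ₁ cos φ₂ cos Δλ
      = sin(-2.60°)sin(-4.50°) + cos(-2.60°)cos(-4.50°)cos(119.20°) = -0.4823
σ = 118.835° → d = Rσ = 3439·2.07407 = 7133 nmi

7133 nmi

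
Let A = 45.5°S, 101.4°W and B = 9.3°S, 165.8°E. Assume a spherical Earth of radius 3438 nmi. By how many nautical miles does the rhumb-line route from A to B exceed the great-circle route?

Great circle: cos σ = sin φ₁ sin φ₂ + cos φ₁ cos φ₂ cos Δλ,  σ = 1.4892 rad → d_gc = 5120.0 nmi
Rhumb line: Δψ = +0.7307, q = Δφ/Δψ = 0.8646, d_rh = R√(Δφ²+q²Δλ²) = 5281.9 nmi
Excess = 5281.9 − 5120.0 = 161.9 ≈ 162 nmi

162 nmi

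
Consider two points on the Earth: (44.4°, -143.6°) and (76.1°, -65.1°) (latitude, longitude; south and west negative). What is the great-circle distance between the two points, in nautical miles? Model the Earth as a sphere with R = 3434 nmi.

cos σ = sin φ₁ sin φ₂ + cos φ₁ cos φ₂ cos Δλ
      = sin(44.40°)sin(76.10°) + cos(44.40°)cos(76.10°)cos(78.50°) = 0.7134
σ = 44.488° → d = Rσ = 3434·0.77647 = 2666 nmi

2666 nmi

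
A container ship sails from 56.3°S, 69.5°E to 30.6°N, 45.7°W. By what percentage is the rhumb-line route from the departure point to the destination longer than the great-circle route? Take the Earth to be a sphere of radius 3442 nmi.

Great circle: σ = 2.2483 rad → d_gc = Rσ = 7738.6 nmi
Rhumb: Δφ = +1.5167, Δλ = -2.0106, Δψ = +1.7559, q = Δφ/Δψ = 0.8638 → d_rh = R√(Δφ²+q²Δλ²) = 7936.4 nmi
Excess = (7936.4 − 7738.6) / 7738.6 = 197.8 / 7738.6 = 2.56% ≈ 2.6%

2.6%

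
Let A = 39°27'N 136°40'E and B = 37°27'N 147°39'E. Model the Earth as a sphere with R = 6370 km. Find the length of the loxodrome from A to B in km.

Δψ = ln[tan(π/4+φ₂/2)/tan(π/4+φ₁/2)] = -0.0446;  Δφ = -0.0349 rad,  Δλ = +0.1917 rad
q = Δφ/Δψ = 0.7831
d = R·√(Δφ² + q²Δλ²) = 6370·0.15411 = 982 km

982 km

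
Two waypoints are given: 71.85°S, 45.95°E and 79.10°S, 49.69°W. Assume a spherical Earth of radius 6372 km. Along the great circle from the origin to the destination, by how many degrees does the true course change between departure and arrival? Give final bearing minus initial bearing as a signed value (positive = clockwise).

Initial bearing θ₁ = atan2(sin Δλ cos φ₂, cos φ₁ sin φ₂ − sin φ₁ cos φ₂ cos Δλ) = 210.18°
Final bearing θ₂ = (initial bearing from the destination back to the start) + 180° = 304.08°
Δθ = θ₂ − θ₁ = +93.9°

+93.9°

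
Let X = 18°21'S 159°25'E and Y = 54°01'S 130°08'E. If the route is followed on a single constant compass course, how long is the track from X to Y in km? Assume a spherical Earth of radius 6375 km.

Rhumb course C = atan2(Δλ, Δψ) with Δψ = ln[tan(π/4+φ₂/2)/tan(π/4+φ₁/2)] = -0.7988, Δλ = -0.5111 → C = 212.61°
d = R·|Δφ| / |cos C| = 6375·0.62250 / 0.84233 = 4711 km

4711 km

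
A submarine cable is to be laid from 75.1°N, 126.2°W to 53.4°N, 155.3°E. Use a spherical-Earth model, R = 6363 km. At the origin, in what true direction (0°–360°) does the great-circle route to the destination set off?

278.9°

θ = atan2( sin Δλ·cos φ₂ ,  cos φ₁ sin φ₂ − sin φ₁ cos φ₂ cos Δλ )
  = atan2(-0.5843, +0.0916) = 278.91°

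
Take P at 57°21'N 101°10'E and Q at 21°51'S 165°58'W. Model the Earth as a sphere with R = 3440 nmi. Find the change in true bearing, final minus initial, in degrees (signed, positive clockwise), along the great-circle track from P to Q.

+45.2°

Initial bearing θ₁ = atan2(sin Δλ cos φ₂, cos φ₁ sin φ₂ − sin φ₁ cos φ₂ cos Δλ) = 99.90°
Final bearing θ₂ = (initial bearing from the destination back to the start) + 180° = 145.07°
Δθ = θ₂ − θ₁ = +45.2°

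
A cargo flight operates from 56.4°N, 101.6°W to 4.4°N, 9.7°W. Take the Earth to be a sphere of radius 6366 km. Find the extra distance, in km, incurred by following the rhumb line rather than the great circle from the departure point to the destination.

Great circle: cos σ = sin φ₁ sin φ₂ + cos φ₁ cos φ₂ cos Δλ,  σ = 1.5252 rad → d_gc = 9709.3 km
Rhumb line: Δψ = -1.1207, q = Δφ/Δψ = 0.8098, d_rh = R√(Δφ²+q²Δλ²) = 10087.3 km
Excess = 10087.3 − 9709.3 = 378.0 ≈ 378 km

378 km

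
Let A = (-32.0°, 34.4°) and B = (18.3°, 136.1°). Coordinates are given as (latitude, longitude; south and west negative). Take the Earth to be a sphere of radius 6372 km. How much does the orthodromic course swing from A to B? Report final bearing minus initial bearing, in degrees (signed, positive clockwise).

Initial bearing θ₁ = atan2(sin Δλ cos φ₂, cos φ₁ sin φ₂ − sin φ₁ cos φ₂ cos Δλ) = 79.98°
Final bearing θ₂ = (initial bearing from the destination back to the start) + 180° = 61.59°
Δθ = θ₂ − θ₁ = -18.4°

-18.4°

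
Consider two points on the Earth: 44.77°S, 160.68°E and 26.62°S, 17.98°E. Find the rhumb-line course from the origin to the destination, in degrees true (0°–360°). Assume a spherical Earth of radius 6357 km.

279.0°

Meridional parts: M(φ₁)=-0.8757, M(φ₂)=-0.4823 → ΔM = +0.3934;  Δλ = -2.4906 rad
tan C = Δλ / ΔM = -6.3305 → C = 278.98°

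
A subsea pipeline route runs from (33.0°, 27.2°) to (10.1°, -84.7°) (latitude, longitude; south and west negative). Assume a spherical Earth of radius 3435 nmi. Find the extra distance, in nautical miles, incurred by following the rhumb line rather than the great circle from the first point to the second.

204 nmi

Great circle: cos σ = sin φ₁ sin φ₂ + cos φ₁ cos φ₂ cos Δλ,  σ = 1.7849 rad → d_gc = 6131.1 nmi
Rhumb line: Δψ = -0.4335, q = Δφ/Δψ = 0.9219, d_rh = R√(Δφ²+q²Δλ²) = 6335.4 nmi
Excess = 6335.4 − 6131.1 = 204.3 ≈ 204 nmi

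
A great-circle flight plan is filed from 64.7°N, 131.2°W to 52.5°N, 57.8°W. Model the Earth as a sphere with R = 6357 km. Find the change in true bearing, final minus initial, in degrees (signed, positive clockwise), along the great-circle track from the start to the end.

Initial bearing θ₁ = atan2(sin Δλ cos φ₂, cos φ₁ sin φ₂ − sin φ₁ cos φ₂ cos Δλ) = 72.69°
Final bearing θ₂ = (initial bearing from the destination back to the start) + 180° = 137.92°
Δθ = θ₂ − θ₁ = +65.2°

+65.2°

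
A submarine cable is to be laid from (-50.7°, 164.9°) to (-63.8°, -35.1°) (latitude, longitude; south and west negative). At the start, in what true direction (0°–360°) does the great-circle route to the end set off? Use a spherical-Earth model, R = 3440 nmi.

θ = atan2( sin Δλ·cos φ₂ ,  cos φ₁ sin φ₂ − sin φ₁ cos φ₂ cos Δλ )
  = atan2(+0.1510, -0.8894) = 170.36°

170.4°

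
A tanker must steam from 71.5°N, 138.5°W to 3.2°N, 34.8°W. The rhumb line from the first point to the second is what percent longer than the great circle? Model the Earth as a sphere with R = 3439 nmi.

7.4%

Great circle: σ = 1.5929 rad → d_gc = Rσ = 5478.0 nmi
Rhumb: Δφ = -1.1921, Δλ = +1.8099, Δψ = -1.7590, q = Δφ/Δψ = 0.6777 → d_rh = R√(Δφ²+q²Δλ²) = 5882.1 nmi
Excess = (5882.1 − 5478.0) / 5478.0 = 404.1 / 5478.0 = 7.38% ≈ 7.4%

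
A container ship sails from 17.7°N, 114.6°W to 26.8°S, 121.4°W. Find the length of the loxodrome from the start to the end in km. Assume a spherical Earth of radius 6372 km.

5003 km

Rhumb course C = atan2(Δλ, Δψ) with Δψ = ln[tan(π/4+φ₂/2)/tan(π/4+φ₁/2)] = -0.7998, Δλ = -0.1187 → C = 188.44°
d = R·|Δφ| / |cos C| = 6372·0.77667 / 0.98917 = 5003 km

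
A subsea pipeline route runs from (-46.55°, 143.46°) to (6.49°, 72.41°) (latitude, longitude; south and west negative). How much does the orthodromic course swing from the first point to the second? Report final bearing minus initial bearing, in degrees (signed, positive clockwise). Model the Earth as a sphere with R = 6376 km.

+30.6°

At departure: θ₁ = atan2(sin Δλ cos φ₂, cos φ₁ sin φ₂ − sin φ₁ cos φ₂ cos Δλ) = 288.37°
At arrival: θ₂ = atan2(sin Δλ cos φ₁, −cos φ₂ sin φ₁ + sin φ₂ cos φ₁ cos Δλ) = 318.94°
Δθ = θ₂ − θ₁ = +30.6°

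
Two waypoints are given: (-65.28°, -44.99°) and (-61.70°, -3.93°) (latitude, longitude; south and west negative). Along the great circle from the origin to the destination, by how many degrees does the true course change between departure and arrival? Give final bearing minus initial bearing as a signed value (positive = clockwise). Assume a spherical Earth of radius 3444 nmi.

At departure: θ₁ = atan2(sin Δλ cos φ₂, cos φ₁ sin φ₂ − sin φ₁ cos φ₂ cos Δλ) = 97.95°
At arrival: θ₂ = atan2(sin Δλ cos φ₁, −cos φ₂ sin φ₁ + sin φ₂ cos φ₁ cos Δλ) = 60.88°
Δθ = θ₂ − θ₁ = -37.1°

-37.1°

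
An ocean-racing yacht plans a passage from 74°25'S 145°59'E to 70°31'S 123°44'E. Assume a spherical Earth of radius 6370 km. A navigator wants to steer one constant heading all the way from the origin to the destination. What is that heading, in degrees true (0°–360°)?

Δψ = ln[tan(π/4+φ₂/2)/tan(π/4+φ₁/2)] = +0.2269
Δλ = -0.3883 rad (taken the short way round)
course = atan2(Δλ, Δψ) = 300.29°

300.3°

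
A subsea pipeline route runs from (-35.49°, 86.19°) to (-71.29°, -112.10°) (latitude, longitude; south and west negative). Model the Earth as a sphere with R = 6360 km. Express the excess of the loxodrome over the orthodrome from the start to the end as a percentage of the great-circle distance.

Great circle: σ = 1.2641 rad → d_gc = Rσ = 8039.8 km
Rhumb: Δφ = -0.6248, Δλ = +2.8224, Δψ = -1.1401, q = Δφ/Δψ = 0.5481 → d_rh = R√(Δφ²+q²Δλ²) = 10610.2 km
Excess = (10610.2 − 8039.8) / 8039.8 = 2570.4 / 8039.8 = 31.97% ≈ 32.0%

32.0%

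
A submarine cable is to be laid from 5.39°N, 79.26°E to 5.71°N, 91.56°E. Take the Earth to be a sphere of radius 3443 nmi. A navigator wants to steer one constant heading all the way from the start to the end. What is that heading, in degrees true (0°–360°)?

88.5°

Δψ = ln[tan(π/4+φ₂/2)/tan(π/4+φ₁/2)] = +0.0056
Δλ = +0.2147 rad (taken the short way round)
course = atan2(Δλ, Δψ) = 88.50°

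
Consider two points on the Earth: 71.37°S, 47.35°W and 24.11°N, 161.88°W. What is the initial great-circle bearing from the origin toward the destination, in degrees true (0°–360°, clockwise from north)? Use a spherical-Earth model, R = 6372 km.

N = sin Δλ·cos φ₂ = -0.8304;  D = cos φ₁ sin φ₂ − sin φ₁ cos φ₂ cos Δλ = -0.2286
initial course = atan2(N, D) = 254.61°

254.6°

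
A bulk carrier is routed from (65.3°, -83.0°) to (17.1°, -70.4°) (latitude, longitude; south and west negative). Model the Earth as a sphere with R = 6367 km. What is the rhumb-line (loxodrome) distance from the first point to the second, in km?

5443 km

Δψ = ln[tan(π/4+φ₂/2)/tan(π/4+φ₁/2)] = -1.2159;  Δφ = -0.8412 rad,  Δλ = +0.2199 rad
q = Δφ/Δψ = 0.6919
d = R·√(Δφ² + q²Δλ²) = 6367·0.85490 = 5443 km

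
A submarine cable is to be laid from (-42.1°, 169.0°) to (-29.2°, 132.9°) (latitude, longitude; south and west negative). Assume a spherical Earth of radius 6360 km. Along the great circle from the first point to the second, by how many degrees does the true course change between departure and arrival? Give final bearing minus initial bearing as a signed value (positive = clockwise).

At departure: θ₁ = atan2(sin Δλ cos φ₂, cos φ₁ sin φ₂ − sin φ₁ cos φ₂ cos Δλ) = 282.17°
At arrival: θ₂ = atan2(sin Δλ cos φ₁, −cos φ₂ sin φ₁ + sin φ₂ cos φ₁ cos Δλ) = 303.81°
Δθ = θ₂ − θ₁ = +21.6°

+21.6°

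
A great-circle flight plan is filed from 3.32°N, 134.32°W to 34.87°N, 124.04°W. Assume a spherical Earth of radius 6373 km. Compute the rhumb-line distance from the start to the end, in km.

3667 km

Δψ = ln[tan(π/4+φ₂/2)/tan(π/4+φ₁/2)] = +0.5921;  Δφ = +0.5507 rad,  Δλ = +0.1794 rad
q = Δφ/Δψ = 0.9300
d = R·√(Δφ² + q²Δλ²) = 6373·0.57538 = 3667 km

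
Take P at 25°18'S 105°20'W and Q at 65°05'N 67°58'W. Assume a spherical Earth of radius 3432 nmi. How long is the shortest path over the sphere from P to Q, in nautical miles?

5683 nmi

cos σ = sin φ₁ sin φ₂ + cos φ₁ cos φ₂ cos Δλ
      = sin(-25.30°)sin(65.08°) + cos(-25.30°)cos(65.08°)cos(37.37°) = -0.0849
σ = 94.868° → d = Rσ = 3432·1.65576 = 5683 nmi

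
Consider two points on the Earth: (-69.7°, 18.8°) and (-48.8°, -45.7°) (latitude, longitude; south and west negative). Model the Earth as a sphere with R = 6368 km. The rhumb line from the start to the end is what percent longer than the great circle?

Great circle: σ = 0.6367 rad → d_gc = Rσ = 4054.5 km
Rhumb: Δφ = +0.3648, Δλ = -1.1257, Δψ = +0.7417, q = Δφ/Δψ = 0.4918 → d_rh = R√(Δφ²+q²Δλ²) = 4222.0 km
Excess = (4222.0 − 4054.5) / 4054.5 = 167.5 / 4054.5 = 4.13% ≈ 4.1%

4.1%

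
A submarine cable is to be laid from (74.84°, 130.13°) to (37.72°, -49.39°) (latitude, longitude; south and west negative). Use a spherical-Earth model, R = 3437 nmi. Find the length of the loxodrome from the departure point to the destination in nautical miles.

5791 nmi

Δψ = ln[tan(π/4+φ₂/2)/tan(π/4+φ₁/2)] = -1.3051;  Δφ = -0.6479 rad,  Δλ = -3.1332 rad
q = Δφ/Δψ = 0.4964
d = R·√(Δφ² + q²Δλ²) = 3437·1.68495 = 5791 nmi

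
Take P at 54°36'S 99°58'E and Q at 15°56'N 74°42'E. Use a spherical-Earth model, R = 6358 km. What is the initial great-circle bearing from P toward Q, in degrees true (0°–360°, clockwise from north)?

334.7°

N = sin Δλ·cos φ₂ = -0.4104;  D = cos φ₁ sin φ₂ − sin φ₁ cos φ₂ cos Δλ = +0.8678
initial course = atan2(N, D) = 334.69°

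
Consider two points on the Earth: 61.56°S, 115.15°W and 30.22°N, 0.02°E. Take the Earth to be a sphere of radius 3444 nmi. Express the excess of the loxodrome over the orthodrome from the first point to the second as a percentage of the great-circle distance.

Great circle: σ = 2.2365 rad → d_gc = Rσ = 7702.4 nmi
Rhumb: Δφ = +1.6019, Δλ = +2.0101, Δψ = +1.9265, q = Δφ/Δψ = 0.8315 → d_rh = R√(Δφ²+q²Δλ²) = 7973.0 nmi
Excess = (7973.0 − 7702.4) / 7702.4 = 270.6 / 7702.4 = 3.51% ≈ 3.5%

3.5%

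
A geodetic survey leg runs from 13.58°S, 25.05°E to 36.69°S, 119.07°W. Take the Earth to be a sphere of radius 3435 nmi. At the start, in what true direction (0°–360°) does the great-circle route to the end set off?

N = sin Δλ·cos φ₂ = -0.4700;  D = cos φ₁ sin φ₂ − sin φ₁ cos φ₂ cos Δλ = -0.7333
initial course = atan2(N, D) = 212.65°

212.7°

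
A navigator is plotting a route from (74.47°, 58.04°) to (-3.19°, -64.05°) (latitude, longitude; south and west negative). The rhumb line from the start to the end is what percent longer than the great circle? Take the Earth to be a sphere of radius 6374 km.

Great circle: σ = 1.7677 rad → d_gc = Rσ = 11267.3 km
Rhumb: Δφ = -1.3554, Δλ = -2.1309, Δψ = -2.0482, q = Δφ/Δψ = 0.6618 → d_rh = R√(Δφ²+q²Δλ²) = 12467.2 km
Excess = (12467.2 − 11267.3) / 11267.3 = 1199.9 / 11267.3 = 10.649% ≈ 10.6%

10.6%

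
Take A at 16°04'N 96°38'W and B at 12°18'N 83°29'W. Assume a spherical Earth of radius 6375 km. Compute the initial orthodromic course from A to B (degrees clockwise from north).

104.8°

N = sin Δλ·cos φ₂ = +0.2223;  D = cos φ₁ sin φ₂ − sin φ₁ cos φ₂ cos Δλ = -0.0586
initial course = atan2(N, D) = 104.77°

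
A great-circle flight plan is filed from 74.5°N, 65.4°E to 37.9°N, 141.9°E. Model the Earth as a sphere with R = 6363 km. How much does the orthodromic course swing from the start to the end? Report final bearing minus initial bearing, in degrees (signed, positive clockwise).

At departure: θ₁ = atan2(sin Δλ cos φ₂, cos φ₁ sin φ₂ − sin φ₁ cos φ₂ cos Δλ) = 91.00°
At arrival: θ₂ = atan2(sin Δλ cos φ₁, −cos φ₂ sin φ₁ + sin φ₂ cos φ₁ cos Δλ) = 160.21°
Δθ = θ₂ − θ₁ = +69.2°

+69.2°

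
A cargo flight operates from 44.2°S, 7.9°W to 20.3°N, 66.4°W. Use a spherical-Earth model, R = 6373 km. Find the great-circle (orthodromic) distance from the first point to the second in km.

cos σ = sin φ₁ sin φ₂ + cos φ₁ cos φ₂ cos Δλ
      = sin(-44.20°)sin(20.30°) + cos(-44.20°)cos(20.30°)cos(-58.50°) = 0.1094
σ = 83.717° → d = Rσ = 6373·1.46113 = 9312 km

9312 km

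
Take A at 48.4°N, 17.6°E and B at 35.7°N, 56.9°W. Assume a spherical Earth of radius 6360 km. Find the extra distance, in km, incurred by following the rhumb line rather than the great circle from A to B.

217 km

Great circle: cos σ = sin φ₁ sin φ₂ + cos φ₁ cos φ₂ cos Δλ,  σ = 0.9515 rad → d_gc = 6051.6 km
Rhumb line: Δψ = -0.3001, q = Δφ/Δψ = 0.7385, d_rh = R√(Δφ²+q²Δλ²) = 6268.2 km
Excess = 6268.2 − 6051.6 = 216.6 ≈ 217 km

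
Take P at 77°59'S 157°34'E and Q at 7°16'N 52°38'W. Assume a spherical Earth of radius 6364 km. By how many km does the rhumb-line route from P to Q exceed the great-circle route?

Great circle: cos σ = sin φ₁ sin φ₂ + cos φ₁ cos φ₂ cos Δλ,  σ = 1.8778 rad → d_gc = 11950.36 km
Rhumb line: Δψ = +2.3786, q = Δφ/Δψ = 0.6255, d_rh = R√(Δφ²+q²Δλ²) = 14070.93 km
Excess = 14070.93 − 11950.36 = 2120.57 ≈ 2121 km

2121 km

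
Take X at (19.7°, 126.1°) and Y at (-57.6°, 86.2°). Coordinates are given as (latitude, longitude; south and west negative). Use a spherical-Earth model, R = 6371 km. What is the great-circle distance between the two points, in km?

cos σ = sin φ₁ sin φ₂ + cos φ₁ cos φ₂ cos Δλ
      = sin(19.70°)sin(-57.60°) + cos(19.70°)cos(-57.60°)cos(-39.90°) = 0.1024
σ = 84.123° → d = Rσ = 6371·1.46823 = 9354 km

9354 km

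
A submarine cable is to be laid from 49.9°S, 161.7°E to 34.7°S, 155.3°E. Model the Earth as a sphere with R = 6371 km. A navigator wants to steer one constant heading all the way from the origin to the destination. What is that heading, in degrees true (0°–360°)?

342.8°

Δψ = ln[tan(π/4+φ₂/2)/tan(π/4+φ₁/2)] = +0.3615
Δλ = -0.1117 rad (taken the short way round)
course = atan2(Δλ, Δψ) = 342.83°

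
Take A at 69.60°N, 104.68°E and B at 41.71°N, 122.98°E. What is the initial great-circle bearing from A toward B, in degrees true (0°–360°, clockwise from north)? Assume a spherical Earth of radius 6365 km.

θ = atan2( sin Δλ·cos φ₂ ,  cos φ₁ sin φ₂ − sin φ₁ cos φ₂ cos Δλ )
  = atan2(+0.2344, -0.4324) = 151.54°

151.5°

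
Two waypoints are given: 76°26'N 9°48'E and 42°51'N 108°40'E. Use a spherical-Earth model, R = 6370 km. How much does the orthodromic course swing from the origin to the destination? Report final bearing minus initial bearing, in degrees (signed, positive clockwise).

+92.9°

At departure: θ₁ = atan2(sin Δλ cos φ₂, cos φ₁ sin φ₂ − sin φ₁ cos φ₂ cos Δλ) = 69.60°
At arrival: θ₂ = atan2(sin Δλ cos φ₁, −cos φ₂ sin φ₁ + sin φ₂ cos φ₁ cos Δλ) = 162.55°
Δθ = θ₂ − θ₁ = +92.9°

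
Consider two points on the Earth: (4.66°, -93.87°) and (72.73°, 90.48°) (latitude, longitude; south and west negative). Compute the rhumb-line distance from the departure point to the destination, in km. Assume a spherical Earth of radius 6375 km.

14938 km

Δψ = ln[tan(π/4+φ₂/2)/tan(π/4+φ₁/2)] = +1.8034;  Δφ = +1.1880 rad,  Δλ = -3.0657 rad
q = Δφ/Δψ = 0.6588
d = R·√(Δφ² + q²Δλ²) = 6375·2.34316 = 14938 km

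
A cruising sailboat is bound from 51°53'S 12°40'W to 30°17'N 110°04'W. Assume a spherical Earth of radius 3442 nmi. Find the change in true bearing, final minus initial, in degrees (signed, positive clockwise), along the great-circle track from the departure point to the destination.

At departure: θ₁ = atan2(sin Δλ cos φ₂, cos φ₁ sin φ₂ − sin φ₁ cos φ₂ cos Δλ) = 284.64°
At arrival: θ₂ = atan2(sin Δλ cos φ₁, −cos φ₂ sin φ₁ + sin φ₂ cos φ₁ cos Δλ) = 316.24°
Δθ = θ₂ − θ₁ = +31.6°

+31.6°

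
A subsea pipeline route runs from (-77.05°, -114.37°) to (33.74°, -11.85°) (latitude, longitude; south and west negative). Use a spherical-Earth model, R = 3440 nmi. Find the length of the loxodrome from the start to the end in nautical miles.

Rhumb course C = atan2(Δλ, Δψ) with Δψ = ln[tan(π/4+φ₂/2)/tan(π/4+φ₁/2)] = +2.8022, Δλ = +1.7893 → C = 32.56°
d = R·|Δφ| / |cos C| = 3440·1.93365 / 0.84283 = 7892 nmi

7892 nmi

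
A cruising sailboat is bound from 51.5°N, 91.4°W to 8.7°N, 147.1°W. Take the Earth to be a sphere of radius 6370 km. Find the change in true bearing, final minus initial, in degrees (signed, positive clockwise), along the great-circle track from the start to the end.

-31.8°

At departure: θ₁ = atan2(sin Δλ cos φ₂, cos φ₁ sin φ₂ − sin φ₁ cos φ₂ cos Δλ) = 247.29°
At arrival: θ₂ = atan2(sin Δλ cos φ₁, −cos φ₂ sin φ₁ + sin φ₂ cos φ₁ cos Δλ) = 215.52°
Δθ = θ₂ − θ₁ = -31.8°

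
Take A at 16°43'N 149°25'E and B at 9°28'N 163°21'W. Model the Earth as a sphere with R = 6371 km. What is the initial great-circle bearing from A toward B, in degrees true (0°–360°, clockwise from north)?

92.8°

N = sin Δλ·cos φ₂ = +0.7241;  D = cos φ₁ sin φ₂ − sin φ₁ cos φ₂ cos Δλ = -0.0351
initial course = atan2(N, D) = 92.78°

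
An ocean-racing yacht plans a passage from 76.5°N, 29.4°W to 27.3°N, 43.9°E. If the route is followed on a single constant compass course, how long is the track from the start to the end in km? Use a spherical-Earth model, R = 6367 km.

Rhumb course C = atan2(Δλ, Δψ) with Δψ = ln[tan(π/4+φ₂/2)/tan(π/4+φ₁/2)] = -1.6384, Δλ = +1.2793 → C = 142.02°
d = R·|Δφ| / |cos C| = 6367·0.85870 / 0.78819 = 6937 km

6937 km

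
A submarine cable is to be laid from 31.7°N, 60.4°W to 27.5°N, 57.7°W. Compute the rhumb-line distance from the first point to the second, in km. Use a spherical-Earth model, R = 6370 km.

Δψ = ln[tan(π/4+φ₂/2)/tan(π/4+φ₁/2)] = -0.0843;  Δφ = -0.0733 rad,  Δλ = +0.0471 rad
q = Δφ/Δψ = 0.8692
d = R·√(Δφ² + q²Δλ²) = 6370·0.08397 = 535 km

535 km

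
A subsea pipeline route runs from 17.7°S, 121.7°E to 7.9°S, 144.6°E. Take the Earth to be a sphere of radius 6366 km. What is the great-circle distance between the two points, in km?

2706 km

cos σ = sin φ₁ sin φ₂ + cos φ₁ cos φ₂ cos Δλ
      = sin(-17.70°)sin(-7.90°) + cos(-17.70°)cos(-7.90°)cos(22.90°) = 0.9110
σ = 24.351° → d = Rσ = 6366·0.42500 = 2706 km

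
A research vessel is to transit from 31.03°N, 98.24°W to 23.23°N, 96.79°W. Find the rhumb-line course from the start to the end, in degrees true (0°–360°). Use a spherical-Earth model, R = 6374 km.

Meridional parts: M(φ₁)=+0.5702, M(φ₂)=+0.4170 → ΔM = -0.1531;  Δλ = +0.0253 rad
tan C = Δλ / ΔM = -0.1652 → C = 170.62°

170.6°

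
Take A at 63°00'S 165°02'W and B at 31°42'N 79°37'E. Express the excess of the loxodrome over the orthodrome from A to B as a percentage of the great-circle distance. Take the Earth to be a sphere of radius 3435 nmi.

3.6%

Great circle: σ = 2.2570 rad → d_gc = Rσ = 7752.7 nmi
Rhumb: Δφ = +1.6528, Δλ = -2.0132, Δψ = +2.0107, q = Δφ/Δψ = 0.8220 → d_rh = R√(Δφ²+q²Δλ²) = 8034.3 nmi
Excess = (8034.3 − 7752.7) / 7752.7 = 281.6 / 7752.7 = 3.63% ≈ 3.6%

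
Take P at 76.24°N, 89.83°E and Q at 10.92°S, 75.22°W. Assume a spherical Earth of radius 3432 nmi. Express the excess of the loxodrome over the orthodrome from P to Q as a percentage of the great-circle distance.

Great circle: σ = 1.9929 rad → d_gc = Rσ = 6839.5 nmi
Rhumb: Δφ = -1.5212, Δλ = -2.8807, Δψ = -2.3065, q = Δφ/Δψ = 0.6595 → d_rh = R√(Δφ²+q²Δλ²) = 8353.0 nmi
Excess = (8353.0 − 6839.5) / 6839.5 = 1513.5 / 6839.5 = 22.13% ≈ 22.1%

22.1%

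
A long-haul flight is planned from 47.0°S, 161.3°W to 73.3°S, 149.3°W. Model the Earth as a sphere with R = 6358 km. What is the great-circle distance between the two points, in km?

2979 km

cos σ = sin φ₁ sin φ₂ + cos φ₁ cos φ₂ cos Δλ
      = sin(-47.00°)sin(-73.30°) + cos(-47.00°)cos(-73.30°)cos(12.00°) = 0.8922
σ = 26.849° → d = Rσ = 6358·0.46859 = 2979 km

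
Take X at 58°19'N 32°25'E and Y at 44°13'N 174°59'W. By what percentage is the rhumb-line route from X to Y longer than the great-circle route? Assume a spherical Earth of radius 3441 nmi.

Great circle: σ = 1.3086 rad → d_gc = Rσ = 4502.8 nmi
Rhumb: Δφ = -0.2461, Δλ = +2.6634, Δψ = -0.3975, q = Δφ/Δψ = 0.6191 → d_rh = R√(Δφ²+q²Δλ²) = 5737.1 nmi
Excess = (5737.1 − 4502.8) / 4502.8 = 1234.3 / 4502.8 = 27.41% ≈ 27.4%

27.4%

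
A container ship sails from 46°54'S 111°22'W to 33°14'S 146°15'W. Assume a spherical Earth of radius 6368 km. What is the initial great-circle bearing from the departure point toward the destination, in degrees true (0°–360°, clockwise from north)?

θ = atan2( sin Δλ·cos φ₂ ,  cos φ₁ sin φ₂ − sin φ₁ cos φ₂ cos Δλ )
  = atan2(-0.4784, +0.1265) = 284.82°

284.8°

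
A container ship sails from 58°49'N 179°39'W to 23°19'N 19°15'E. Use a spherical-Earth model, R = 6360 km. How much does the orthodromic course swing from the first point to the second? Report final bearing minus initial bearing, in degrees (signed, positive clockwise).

-152.9°

Initial bearing θ₁ = atan2(sin Δλ cos φ₂, cos φ₁ sin φ₂ − sin φ₁ cos φ₂ cos Δλ) = 342.58°
Final bearing θ₂ = (initial bearing from the destination back to the start) + 180° = 189.72°
Δθ = θ₂ − θ₁ = -152.9°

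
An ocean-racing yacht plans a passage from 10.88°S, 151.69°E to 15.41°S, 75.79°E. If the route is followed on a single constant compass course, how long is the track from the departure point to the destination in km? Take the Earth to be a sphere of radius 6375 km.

8237 km

Δψ = ln[tan(π/4+φ₂/2)/tan(π/4+φ₁/2)] = -0.0812;  Δφ = -0.0791 rad,  Δλ = -1.3247 rad
q = Δφ/Δψ = 0.9735
d = R·√(Δφ² + q²Δλ²) = 6375·1.29204 = 8237 km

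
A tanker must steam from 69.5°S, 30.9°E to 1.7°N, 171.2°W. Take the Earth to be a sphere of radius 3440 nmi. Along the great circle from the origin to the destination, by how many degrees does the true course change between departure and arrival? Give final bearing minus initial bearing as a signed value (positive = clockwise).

Initial bearing θ₁ = atan2(sin Δλ cos φ₂, cos φ₁ sin φ₂ − sin φ₁ cos φ₂ cos Δλ) = 156.31°
Final bearing θ₂ = (initial bearing from the destination back to the start) + 180° = 8.09°
Δθ = θ₂ − θ₁ = -148.2°

-148.2°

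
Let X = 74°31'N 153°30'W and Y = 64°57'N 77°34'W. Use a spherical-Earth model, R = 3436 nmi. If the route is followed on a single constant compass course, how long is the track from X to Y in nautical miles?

1651 nmi

Δψ = ln[tan(π/4+φ₂/2)/tan(π/4+φ₁/2)] = -0.4911;  Δφ = -0.1670 rad,  Δλ = +1.3253 rad
q = Δφ/Δψ = 0.3400
d = R·√(Δφ² + q²Δλ²) = 3436·0.48052 = 1651 nmi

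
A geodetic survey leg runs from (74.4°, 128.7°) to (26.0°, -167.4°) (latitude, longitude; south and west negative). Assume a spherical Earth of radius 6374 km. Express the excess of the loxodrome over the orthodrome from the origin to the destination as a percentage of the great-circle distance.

Great circle: σ = 1.0139 rad → d_gc = Rσ = 6462.6 km
Rhumb: Δφ = -0.8447, Δλ = +1.1153, Δψ = -1.5177, q = Δφ/Δψ = 0.5566 → d_rh = R√(Δφ²+q²Δλ²) = 6681.8 km
Excess = (6681.8 − 6462.6) / 6462.6 = 219.2 / 6462.6 = 3.39% ≈ 3.4%

3.4%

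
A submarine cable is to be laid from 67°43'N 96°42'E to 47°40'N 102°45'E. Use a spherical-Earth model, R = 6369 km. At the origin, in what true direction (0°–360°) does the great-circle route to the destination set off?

N = sin Δλ·cos φ₂ = +0.0710;  D = cos φ₁ sin φ₂ − sin φ₁ cos φ₂ cos Δλ = -0.3394
initial course = atan2(N, D) = 168.19°

168.2°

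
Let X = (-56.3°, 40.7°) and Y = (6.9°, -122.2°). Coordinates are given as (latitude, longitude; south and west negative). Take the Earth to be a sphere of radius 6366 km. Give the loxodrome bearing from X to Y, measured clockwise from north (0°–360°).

294.8°

Meridional parts: M(φ₁)=-1.1945, M(φ₂)=+0.1207 → ΔM = +1.3152;  Δλ = -2.8431 rad
tan C = Δλ / ΔM = -2.1618 → C = 294.82°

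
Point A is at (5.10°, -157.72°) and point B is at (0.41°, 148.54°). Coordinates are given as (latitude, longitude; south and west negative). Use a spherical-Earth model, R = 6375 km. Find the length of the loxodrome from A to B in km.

5994 km

Δψ = ln[tan(π/4+φ₂/2)/tan(π/4+φ₁/2)] = -0.0820;  Δφ = -0.0819 rad,  Δλ = -0.9379 rad
q = Δφ/Δψ = 0.9986
d = R·√(Δφ² + q²Δλ²) = 6375·0.94016 = 5994 km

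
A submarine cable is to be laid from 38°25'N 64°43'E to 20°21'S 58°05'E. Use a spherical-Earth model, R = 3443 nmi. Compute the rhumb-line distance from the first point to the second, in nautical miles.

3551 nmi

Δψ = ln[tan(π/4+φ₂/2)/tan(π/4+φ₁/2)] = -1.0901;  Δφ = -1.0257 rad,  Δλ = -0.1158 rad
q = Δφ/Δψ = 0.9409
d = R·√(Δφ² + q²Δλ²) = 3443·1.03144 = 3551 nmi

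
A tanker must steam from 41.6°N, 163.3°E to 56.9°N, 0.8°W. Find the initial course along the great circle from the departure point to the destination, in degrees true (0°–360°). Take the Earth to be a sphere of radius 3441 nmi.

N = sin Δλ·cos φ₂ = -0.1496;  D = cos φ₁ sin φ₂ − sin φ₁ cos φ₂ cos Δλ = +0.9751
initial course = atan2(N, D) = 351.28°

351.3°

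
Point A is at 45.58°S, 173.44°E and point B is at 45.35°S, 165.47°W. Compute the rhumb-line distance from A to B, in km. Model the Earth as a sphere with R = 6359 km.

Δψ = ln[tan(π/4+φ₂/2)/tan(π/4+φ₁/2)] = +0.0057;  Δφ = +0.0040 rad,  Δλ = +0.3681 rad
q = Δφ/Δψ = 0.7013
d = R·√(Δφ² + q²Δλ²) = 6359·0.25819 = 1642 km

1642 km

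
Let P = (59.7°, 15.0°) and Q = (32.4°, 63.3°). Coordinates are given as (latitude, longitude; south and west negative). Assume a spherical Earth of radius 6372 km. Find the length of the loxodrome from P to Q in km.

4720 km

Δψ = ln[tan(π/4+φ₂/2)/tan(π/4+φ₁/2)] = -0.7082;  Δφ = -0.4765 rad,  Δλ = +0.8430 rad
q = Δφ/Δψ = 0.6727
d = R·√(Δφ² + q²Δλ²) = 6372·0.74071 = 4720 km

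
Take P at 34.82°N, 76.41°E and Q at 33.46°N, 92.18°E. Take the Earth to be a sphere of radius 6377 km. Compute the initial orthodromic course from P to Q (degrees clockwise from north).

N = sin Δλ·cos φ₂ = +0.2267;  D = cos φ₁ sin φ₂ − sin φ₁ cos φ₂ cos Δλ = -0.0058
initial course = atan2(N, D) = 91.47°

91.5°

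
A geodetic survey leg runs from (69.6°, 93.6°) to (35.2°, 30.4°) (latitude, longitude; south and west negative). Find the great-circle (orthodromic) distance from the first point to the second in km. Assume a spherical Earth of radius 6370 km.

5340 km

Haversine: a = sin²(Δφ/2)+cos φ₁ cos φ₂ sin²(Δλ/2) = 0.16565;  σ = 2·atan2(√a,√(1−a))
σ = 48.033° → d = Rσ = 6370·0.83833 = 5340 km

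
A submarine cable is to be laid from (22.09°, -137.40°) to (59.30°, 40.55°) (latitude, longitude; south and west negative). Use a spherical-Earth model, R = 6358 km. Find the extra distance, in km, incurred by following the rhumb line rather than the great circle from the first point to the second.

3936 km

Great circle: cos σ = sin φ₁ sin φ₂ + cos φ₁ cos φ₂ cos Δλ,  σ = 1.7208 rad → d_gc = 10940.6 km
Rhumb line: Δψ = +0.8973, q = Δφ/Δψ = 0.7238, d_rh = R√(Δφ²+q²Δλ²) = 14876.4 km
Excess = 14876.4 − 10940.6 = 3935.8 ≈ 3936 km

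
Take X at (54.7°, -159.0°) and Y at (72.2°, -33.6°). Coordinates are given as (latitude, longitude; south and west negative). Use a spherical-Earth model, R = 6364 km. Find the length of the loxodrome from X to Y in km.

Rhumb course C = atan2(Δλ, Δψ) with Δψ = ln[tan(π/4+φ₂/2)/tan(π/4+φ₁/2)] = +0.7089, Δλ = +2.1886 → C = 72.05°
d = R·|Δφ| / |cos C| = 6364·0.30543 / 0.30816 = 6308 km

6308 km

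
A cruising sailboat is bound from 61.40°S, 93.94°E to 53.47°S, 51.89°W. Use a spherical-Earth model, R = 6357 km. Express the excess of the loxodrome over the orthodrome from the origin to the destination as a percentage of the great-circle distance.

26.7%

Great circle: σ = 1.0818 rad → d_gc = Rσ = 6876.9 km
Rhumb: Δφ = +0.1384, Δλ = -2.5452, Δψ = +0.2584, q = Δφ/Δψ = 0.5357 → d_rh = R√(Δφ²+q²Δλ²) = 8712.3 km
Excess = (8712.3 − 6876.9) / 6876.9 = 1835.4 / 6876.9 = 26.69% ≈ 26.7%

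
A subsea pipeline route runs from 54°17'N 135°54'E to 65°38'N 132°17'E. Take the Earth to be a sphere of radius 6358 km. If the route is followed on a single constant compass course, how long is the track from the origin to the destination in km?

Δψ = ln[tan(π/4+φ₂/2)/tan(π/4+φ₁/2)] = +0.4003;  Δφ = +0.1981 rad,  Δλ = -0.0631 rad
q = Δφ/Δψ = 0.4949
d = R·√(Δφ² + q²Δλ²) = 6358·0.20054 = 1275 km

1275 km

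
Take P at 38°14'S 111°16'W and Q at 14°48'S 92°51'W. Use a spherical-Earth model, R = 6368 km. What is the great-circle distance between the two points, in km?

Haversine: a = sin²(Δφ/2)+cos φ₁ cos φ₂ sin²(Δλ/2) = 0.06069;  σ = 2·atan2(√a,√(1−a))
σ = 28.523° → d = Rσ = 6368·0.49781 = 3170 km

3170 km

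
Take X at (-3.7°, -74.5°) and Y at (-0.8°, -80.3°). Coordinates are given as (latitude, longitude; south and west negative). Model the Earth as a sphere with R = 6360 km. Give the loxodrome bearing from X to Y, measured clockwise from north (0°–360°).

296.6°

Meridional parts: M(φ₁)=-0.0646, M(φ₂)=-0.0140 → ΔM = +0.0507;  Δλ = -0.1012 rad
tan C = Δλ / ΔM = -1.9982 → C = 296.59°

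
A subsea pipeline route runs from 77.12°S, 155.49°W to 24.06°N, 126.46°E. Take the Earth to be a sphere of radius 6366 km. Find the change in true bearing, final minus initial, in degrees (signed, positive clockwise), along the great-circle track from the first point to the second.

At departure: θ₁ = atan2(sin Δλ cos φ₂, cos φ₁ sin φ₂ − sin φ₁ cos φ₂ cos Δλ) = 287.12°
At arrival: θ₂ = atan2(sin Δλ cos φ₁, −cos φ₂ sin φ₁ + sin φ₂ cos φ₁ cos Δλ) = 346.51°
Δθ = θ₂ − θ₁ = +59.4°

+59.4°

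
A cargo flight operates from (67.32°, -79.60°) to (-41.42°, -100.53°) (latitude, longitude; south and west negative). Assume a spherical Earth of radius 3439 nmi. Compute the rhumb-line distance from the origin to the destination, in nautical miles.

6602 nmi

Δψ = ln[tan(π/4+φ₂/2)/tan(π/4+φ₁/2)] = -2.4023;  Δφ = -1.8979 rad,  Δλ = -0.3653 rad
q = Δφ/Δψ = 0.7900
d = R·√(Δφ² + q²Δλ²) = 3439·1.91969 = 6602 nmi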